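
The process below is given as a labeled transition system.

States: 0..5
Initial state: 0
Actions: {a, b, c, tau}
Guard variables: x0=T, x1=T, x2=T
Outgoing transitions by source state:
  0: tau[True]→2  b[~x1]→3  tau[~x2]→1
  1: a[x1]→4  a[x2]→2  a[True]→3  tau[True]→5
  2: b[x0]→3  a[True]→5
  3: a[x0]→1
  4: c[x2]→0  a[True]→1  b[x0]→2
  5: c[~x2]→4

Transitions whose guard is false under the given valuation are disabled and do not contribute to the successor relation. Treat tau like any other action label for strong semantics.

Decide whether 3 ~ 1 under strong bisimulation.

Answer: NOT BISIMILAR

Analysis:
Bisimulation quotient by refinement:
  round 0: {{0,1,2,3,4,5}}
  round 1: {{0},{1},{2},{3},{4},{5}}
Fixed point at round 2; 6 class(es).
class of 3: {3}; class of 1: {1}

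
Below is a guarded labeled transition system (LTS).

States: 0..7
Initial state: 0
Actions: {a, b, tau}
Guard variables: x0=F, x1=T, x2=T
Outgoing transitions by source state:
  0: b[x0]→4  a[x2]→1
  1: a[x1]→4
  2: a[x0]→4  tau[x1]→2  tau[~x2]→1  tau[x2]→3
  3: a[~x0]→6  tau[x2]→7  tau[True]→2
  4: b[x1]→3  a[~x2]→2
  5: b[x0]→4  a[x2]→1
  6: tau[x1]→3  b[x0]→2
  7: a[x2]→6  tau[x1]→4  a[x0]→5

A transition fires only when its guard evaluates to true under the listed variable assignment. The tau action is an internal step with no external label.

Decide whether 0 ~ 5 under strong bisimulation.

Refine partition for ~:
  π0 = {{0,1,2,3,4,5,6,7}}
  π1 = {{0,1,5},{2,6},{3,7},{4}}
  π2 = {{0,5},{1},{2},{3},{4},{6},{7}}
stable after 3 split(s): 7 block(s)
0∈{0,5}, 5∈{0,5}

Answer: BISIMILAR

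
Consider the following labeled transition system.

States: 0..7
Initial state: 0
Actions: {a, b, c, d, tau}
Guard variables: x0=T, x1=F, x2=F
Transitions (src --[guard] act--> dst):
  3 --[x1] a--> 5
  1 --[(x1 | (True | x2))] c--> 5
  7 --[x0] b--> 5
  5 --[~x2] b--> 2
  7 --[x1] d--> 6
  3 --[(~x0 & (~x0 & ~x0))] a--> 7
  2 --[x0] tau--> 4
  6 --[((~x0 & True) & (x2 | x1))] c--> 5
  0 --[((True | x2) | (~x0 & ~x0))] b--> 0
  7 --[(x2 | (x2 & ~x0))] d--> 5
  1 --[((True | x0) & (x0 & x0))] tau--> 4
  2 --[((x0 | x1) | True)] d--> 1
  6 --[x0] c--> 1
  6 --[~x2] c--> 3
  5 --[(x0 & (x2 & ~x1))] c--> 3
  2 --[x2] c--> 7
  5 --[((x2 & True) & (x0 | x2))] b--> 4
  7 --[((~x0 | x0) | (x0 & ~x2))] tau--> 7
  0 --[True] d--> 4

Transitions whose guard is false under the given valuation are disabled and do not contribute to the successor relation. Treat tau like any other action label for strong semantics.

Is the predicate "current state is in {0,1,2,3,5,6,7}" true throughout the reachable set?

Safe = {0,1,2,3,5,6,7}
Reachable = {0,4}
  0: safe
  4: VIOLATES
witness against invariant: d → 4

Answer: INVARIANT VIOLATED at state 4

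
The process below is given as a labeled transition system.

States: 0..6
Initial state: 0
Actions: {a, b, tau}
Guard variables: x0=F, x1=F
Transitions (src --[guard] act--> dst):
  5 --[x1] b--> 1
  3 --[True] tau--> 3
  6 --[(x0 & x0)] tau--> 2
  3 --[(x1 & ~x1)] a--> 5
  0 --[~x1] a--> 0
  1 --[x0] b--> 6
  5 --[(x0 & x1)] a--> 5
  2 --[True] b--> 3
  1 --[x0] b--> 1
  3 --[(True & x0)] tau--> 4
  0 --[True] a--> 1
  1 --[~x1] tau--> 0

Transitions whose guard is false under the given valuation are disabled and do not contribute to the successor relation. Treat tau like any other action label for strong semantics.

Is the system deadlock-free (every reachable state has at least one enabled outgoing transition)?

Answer: DEADLOCK-FREE

Working:
R = {0,1}
  0: a→0  a→1  [2 exit(s)]
  1: tau→0  [1 exit(s)]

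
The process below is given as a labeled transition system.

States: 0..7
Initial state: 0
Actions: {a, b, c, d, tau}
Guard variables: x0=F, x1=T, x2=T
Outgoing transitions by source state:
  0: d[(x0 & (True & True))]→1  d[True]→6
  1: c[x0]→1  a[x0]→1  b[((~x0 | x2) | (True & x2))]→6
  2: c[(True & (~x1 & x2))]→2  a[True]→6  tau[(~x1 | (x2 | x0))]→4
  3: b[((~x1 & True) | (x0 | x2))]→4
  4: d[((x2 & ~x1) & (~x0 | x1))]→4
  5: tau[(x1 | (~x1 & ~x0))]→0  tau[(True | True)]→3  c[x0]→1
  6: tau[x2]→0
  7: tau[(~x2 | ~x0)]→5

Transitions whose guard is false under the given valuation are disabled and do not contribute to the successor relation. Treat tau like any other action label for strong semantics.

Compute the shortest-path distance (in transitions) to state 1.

Answer: UNREACHABLE

Trace:
BFS to 1:
  Layer 0: {0}
  Layer 1: {6}
1 never appears.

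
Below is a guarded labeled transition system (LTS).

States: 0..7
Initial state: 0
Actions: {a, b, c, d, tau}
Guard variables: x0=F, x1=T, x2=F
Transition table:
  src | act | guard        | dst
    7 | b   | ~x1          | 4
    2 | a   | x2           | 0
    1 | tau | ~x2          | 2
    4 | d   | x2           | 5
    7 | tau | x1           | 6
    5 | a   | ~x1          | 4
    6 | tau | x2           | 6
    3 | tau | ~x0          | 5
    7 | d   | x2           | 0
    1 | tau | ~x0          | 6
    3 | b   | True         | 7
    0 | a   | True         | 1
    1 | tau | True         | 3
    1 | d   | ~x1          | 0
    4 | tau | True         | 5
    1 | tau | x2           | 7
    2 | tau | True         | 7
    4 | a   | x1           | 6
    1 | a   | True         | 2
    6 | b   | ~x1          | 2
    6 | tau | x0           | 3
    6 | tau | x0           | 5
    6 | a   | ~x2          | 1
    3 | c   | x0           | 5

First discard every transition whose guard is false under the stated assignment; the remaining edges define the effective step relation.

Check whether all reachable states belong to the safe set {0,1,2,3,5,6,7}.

Answer: INVARIANT HOLDS

Trace:
Safe = {0,1,2,3,5,6,7}
Reach set: {0,1,2,3,5,6,7}
  0: ✓
  1: ✓
  2: ✓
  3: ✓
  5: ✓
  6: ✓
  7: ✓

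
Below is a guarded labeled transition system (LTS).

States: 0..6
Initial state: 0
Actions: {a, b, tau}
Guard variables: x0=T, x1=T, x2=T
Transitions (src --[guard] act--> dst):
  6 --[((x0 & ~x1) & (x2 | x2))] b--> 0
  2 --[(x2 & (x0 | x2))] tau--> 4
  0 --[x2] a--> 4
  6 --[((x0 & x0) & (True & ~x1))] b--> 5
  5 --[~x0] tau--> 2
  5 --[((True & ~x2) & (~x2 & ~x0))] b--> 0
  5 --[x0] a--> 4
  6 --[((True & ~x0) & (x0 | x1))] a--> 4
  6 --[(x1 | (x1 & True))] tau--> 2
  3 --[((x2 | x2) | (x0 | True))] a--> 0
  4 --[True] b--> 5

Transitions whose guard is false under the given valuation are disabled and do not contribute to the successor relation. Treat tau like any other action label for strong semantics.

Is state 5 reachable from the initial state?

After dropping false guards: 6 live edges.
L0 = {0}
L1 = {4}  now seen {0,4}
L2 = {5}  now seen {0,4,5}
R = {0,4,5}
trace reaching 5: a·b

Answer: REACHABLE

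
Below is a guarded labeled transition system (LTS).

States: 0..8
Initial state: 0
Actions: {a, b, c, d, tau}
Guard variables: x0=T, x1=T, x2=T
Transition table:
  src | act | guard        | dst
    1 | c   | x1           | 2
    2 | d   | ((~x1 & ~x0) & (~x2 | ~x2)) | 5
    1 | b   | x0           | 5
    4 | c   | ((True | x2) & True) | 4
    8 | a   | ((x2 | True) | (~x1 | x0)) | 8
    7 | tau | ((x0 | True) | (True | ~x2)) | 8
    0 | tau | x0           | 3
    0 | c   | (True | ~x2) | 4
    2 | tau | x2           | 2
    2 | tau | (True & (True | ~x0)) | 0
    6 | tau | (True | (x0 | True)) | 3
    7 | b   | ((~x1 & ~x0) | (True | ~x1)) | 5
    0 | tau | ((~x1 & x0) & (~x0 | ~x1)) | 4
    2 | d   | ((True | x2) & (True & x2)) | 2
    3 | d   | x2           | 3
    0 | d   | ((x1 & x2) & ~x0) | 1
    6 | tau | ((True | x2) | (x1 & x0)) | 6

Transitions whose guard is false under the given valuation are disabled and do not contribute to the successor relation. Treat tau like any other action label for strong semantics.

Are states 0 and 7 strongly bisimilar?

Answer: NOT BISIMILAR

Working:
Compute ~ classes (split until stable):
  round 0: {{0,1,2,3,4,5,6,7,8}}
  round 1: {{0},{1},{2},{3},{4},{5},{6},{7},{8}}
stable after 2 split(s): 9 block(s)
[0]={0}  [7]={7}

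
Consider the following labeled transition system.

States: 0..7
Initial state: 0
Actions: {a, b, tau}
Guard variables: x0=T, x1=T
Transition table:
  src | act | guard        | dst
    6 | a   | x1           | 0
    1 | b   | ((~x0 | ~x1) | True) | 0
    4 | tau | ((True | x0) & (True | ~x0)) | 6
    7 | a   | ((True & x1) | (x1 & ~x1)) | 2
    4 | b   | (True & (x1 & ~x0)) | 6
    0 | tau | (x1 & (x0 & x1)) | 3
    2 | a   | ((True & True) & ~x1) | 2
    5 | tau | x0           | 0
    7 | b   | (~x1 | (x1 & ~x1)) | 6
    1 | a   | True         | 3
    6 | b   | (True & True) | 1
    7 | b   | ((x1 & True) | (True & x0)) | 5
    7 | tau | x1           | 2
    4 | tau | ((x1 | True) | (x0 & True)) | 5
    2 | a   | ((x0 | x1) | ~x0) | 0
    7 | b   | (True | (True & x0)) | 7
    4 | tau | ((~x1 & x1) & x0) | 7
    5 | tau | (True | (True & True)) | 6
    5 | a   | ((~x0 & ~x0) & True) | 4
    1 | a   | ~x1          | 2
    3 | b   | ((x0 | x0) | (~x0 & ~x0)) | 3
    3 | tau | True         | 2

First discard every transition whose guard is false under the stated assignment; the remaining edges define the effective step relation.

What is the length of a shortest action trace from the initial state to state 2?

Layered search for 2:
  Layer 0: {0}
  Layer 1: {3}
  Layer 2: {2}
first hit 2 at d=2 via tau·tau

Answer: 2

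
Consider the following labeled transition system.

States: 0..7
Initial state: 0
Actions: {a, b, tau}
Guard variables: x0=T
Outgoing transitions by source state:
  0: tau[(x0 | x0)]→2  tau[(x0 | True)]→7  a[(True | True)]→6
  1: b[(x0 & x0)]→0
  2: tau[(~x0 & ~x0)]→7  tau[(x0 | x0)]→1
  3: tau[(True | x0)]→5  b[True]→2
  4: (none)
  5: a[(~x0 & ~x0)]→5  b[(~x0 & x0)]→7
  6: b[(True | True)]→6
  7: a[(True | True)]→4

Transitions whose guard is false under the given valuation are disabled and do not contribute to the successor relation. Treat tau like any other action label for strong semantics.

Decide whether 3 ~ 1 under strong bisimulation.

Bisimulation quotient by refinement:
  π0 = {{0,1,2,3,4,5,6,7}}
  π1 = {{0},{1,6},{2},{3},{4,5},{7}}
  π2 = {{0},{1},{2},{3},{4,5},{6},{7}}
stable after 3 split(s): 7 block(s)
class of 3: {3}; class of 1: {1}

Answer: NOT BISIMILAR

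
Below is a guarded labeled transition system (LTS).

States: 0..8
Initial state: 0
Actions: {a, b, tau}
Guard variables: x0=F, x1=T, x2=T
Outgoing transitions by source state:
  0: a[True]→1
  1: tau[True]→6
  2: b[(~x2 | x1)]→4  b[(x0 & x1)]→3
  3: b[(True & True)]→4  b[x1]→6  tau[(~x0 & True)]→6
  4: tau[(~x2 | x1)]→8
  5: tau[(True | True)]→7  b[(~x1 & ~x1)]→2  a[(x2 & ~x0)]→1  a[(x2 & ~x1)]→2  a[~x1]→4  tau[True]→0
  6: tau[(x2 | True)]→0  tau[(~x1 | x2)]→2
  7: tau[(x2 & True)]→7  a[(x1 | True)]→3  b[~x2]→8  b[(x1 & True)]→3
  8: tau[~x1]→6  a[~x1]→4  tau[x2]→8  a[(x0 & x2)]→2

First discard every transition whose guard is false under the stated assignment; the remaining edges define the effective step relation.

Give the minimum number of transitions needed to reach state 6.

Answer: 2

Working:
BFS to 6:
  L0 = {0}
  L1 = {1}
  L2 = {6}
depth(6)=2, e.g. a·tau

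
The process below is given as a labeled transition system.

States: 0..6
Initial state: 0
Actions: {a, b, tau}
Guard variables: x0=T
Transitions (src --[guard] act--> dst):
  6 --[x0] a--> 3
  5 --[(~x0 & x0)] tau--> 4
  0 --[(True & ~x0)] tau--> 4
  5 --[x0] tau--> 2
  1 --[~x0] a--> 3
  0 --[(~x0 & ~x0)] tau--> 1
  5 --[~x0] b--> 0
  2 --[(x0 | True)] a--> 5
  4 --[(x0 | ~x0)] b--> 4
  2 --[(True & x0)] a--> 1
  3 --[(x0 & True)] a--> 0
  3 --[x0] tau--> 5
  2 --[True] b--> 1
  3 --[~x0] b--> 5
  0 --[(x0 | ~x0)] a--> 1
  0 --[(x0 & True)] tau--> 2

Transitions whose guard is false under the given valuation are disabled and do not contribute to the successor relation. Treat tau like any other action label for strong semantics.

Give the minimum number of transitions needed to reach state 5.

Answer: 2

Trace:
BFS to 5:
  Layer 0: {0}
  Layer 1: {1,2}
  Layer 2: {5}
5 enters at depth 2; path tau·a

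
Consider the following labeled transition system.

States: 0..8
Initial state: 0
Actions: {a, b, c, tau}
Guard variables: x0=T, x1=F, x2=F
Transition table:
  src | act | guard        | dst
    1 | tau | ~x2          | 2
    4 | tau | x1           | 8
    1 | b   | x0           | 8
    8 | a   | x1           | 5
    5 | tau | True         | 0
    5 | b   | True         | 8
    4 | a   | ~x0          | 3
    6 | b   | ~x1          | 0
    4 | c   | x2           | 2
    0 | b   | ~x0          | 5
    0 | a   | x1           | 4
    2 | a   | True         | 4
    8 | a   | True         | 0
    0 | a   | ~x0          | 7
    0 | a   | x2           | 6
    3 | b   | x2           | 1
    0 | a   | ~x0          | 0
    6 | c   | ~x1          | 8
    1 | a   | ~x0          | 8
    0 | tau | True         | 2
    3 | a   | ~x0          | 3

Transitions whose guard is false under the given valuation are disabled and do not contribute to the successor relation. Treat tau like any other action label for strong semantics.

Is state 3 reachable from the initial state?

Answer: UNREACHABLE

Analysis:
Guard filter leaves 9 enabled edge(s).
Layer 0: {0}
Layer 1: {2}  cumulative {0,2}
Layer 2: {4}  cumulative {0,2,4}
R = {0,2,4}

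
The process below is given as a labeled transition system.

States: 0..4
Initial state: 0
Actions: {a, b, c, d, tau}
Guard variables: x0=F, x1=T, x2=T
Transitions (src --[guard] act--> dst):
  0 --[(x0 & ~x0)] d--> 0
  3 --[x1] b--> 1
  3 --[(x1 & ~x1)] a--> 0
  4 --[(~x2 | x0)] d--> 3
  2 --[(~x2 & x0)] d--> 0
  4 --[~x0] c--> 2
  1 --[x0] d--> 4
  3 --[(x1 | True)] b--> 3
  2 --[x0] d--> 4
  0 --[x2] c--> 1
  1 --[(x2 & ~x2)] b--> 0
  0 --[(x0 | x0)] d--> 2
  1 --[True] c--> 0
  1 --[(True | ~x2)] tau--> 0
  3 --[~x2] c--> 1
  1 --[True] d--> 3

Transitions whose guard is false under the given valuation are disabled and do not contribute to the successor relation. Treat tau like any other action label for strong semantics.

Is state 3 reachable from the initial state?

Guard filter leaves 7 enabled edge(s).
depth 0: {0}
depth 1: {1}  total {0,1}
depth 2: {3}  total {0,1,3}
R = {0,1,3}
trace reaching 3: c·d

Answer: REACHABLE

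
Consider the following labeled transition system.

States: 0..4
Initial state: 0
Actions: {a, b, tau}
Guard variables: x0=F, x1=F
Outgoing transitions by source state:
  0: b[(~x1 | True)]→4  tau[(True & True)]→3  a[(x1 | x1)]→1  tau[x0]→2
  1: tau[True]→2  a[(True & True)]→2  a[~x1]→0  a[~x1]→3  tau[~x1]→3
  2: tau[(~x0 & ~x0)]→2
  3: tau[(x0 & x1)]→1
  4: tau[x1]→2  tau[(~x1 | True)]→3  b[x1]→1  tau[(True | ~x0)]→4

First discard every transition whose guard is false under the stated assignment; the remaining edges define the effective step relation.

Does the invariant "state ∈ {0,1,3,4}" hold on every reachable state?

Inv-set: {0,1,3,4}
Reach set: {0,3,4}
  0: safe
  3: safe
  4: safe

Answer: INVARIANT HOLDS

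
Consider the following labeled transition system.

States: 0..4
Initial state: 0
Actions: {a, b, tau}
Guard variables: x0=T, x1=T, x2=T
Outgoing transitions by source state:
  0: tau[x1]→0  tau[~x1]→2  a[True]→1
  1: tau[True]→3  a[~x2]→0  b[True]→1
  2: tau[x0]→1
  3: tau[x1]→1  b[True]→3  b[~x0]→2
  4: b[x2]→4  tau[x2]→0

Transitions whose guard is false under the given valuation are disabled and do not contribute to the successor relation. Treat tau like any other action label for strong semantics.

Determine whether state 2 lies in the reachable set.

Answer: UNREACHABLE

Working:
9 transition(s) survive guard evaluation.
depth 0: {0}
depth 1: {1}  total {0,1}
depth 2: {3}  total {0,1,3}
Reach set: {0,1,3}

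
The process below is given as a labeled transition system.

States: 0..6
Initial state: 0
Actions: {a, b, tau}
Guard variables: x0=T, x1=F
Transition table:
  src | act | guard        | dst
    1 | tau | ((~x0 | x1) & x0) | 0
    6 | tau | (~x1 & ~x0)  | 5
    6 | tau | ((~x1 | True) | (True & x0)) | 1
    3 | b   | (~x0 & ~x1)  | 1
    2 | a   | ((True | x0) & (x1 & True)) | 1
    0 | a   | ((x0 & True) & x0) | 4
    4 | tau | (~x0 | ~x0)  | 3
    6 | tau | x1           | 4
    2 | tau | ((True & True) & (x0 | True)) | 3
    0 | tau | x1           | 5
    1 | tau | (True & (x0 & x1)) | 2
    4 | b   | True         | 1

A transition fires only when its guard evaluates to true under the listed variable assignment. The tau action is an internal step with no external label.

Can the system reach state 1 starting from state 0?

After dropping false guards: 4 live edges.
L0 = {0}
L1 = {4}  total {0,4}
L2 = {1}  total {0,1,4}
R = {0,1,4}
Path to 1: a·b

Answer: REACHABLE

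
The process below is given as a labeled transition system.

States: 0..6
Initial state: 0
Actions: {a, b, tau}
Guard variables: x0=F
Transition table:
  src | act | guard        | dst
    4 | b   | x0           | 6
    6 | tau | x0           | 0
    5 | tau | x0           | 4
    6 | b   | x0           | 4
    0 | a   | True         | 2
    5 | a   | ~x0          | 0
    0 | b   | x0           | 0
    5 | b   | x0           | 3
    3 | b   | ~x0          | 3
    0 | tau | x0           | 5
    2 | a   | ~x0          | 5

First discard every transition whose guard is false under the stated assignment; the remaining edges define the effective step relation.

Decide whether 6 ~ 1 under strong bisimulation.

Answer: BISIMILAR

Trace:
Bisimulation quotient by refinement:
  round 0: {{0,1,2,3,4,5,6}}
  round 1: {{0,2,5},{1,4,6},{3}}
Fixed point at round 2; 3 class(es).
6∈{1,4,6}, 1∈{1,4,6}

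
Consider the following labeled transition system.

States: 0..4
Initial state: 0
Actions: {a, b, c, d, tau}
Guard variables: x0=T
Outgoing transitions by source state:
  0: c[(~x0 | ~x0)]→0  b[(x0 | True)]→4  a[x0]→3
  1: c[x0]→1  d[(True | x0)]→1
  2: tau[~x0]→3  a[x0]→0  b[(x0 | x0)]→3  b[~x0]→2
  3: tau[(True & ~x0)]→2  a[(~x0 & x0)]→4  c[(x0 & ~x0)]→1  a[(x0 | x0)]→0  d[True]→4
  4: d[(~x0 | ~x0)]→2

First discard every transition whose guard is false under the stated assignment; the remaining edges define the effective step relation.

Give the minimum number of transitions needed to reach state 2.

Answer: UNREACHABLE

Working:
BFS to 2:
  depth 0: {0}
  depth 1: {3,4}
2 never appears.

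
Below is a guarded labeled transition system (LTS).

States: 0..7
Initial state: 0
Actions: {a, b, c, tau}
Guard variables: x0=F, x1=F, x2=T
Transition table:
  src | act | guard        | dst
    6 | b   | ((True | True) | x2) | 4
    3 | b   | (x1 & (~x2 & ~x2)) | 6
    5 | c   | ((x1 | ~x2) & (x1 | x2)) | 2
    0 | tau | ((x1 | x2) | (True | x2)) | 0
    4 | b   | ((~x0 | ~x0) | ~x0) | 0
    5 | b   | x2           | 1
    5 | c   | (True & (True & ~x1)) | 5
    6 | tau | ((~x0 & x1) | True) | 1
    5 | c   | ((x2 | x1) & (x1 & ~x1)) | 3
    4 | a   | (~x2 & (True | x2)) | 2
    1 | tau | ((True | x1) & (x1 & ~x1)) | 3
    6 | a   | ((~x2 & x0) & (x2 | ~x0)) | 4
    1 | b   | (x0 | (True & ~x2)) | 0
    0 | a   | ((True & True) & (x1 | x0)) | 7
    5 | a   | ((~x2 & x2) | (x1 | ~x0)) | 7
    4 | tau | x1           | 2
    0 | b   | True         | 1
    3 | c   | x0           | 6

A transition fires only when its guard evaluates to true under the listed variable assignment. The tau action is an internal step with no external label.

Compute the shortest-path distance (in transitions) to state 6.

Answer: UNREACHABLE

Working:
BFS to 6:
  Layer 0: {0}
  Layer 1: {1}
6 never appears.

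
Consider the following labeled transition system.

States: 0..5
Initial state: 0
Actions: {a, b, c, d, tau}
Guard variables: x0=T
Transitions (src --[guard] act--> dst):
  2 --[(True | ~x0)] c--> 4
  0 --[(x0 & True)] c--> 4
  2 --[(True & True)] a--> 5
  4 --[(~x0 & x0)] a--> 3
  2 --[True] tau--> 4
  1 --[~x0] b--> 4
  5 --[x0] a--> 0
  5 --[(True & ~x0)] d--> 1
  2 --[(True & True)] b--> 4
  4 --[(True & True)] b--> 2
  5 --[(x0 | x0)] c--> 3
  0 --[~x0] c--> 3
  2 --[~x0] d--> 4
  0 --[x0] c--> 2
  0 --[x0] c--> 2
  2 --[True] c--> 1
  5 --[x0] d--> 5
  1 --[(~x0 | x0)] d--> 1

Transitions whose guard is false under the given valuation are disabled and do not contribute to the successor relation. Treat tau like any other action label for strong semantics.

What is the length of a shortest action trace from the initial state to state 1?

Answer: 2

Trace:
BFS to 1:
  Layer 0: {0}
  Layer 1: {2,4}
  Layer 2: {1,5}
first hit 1 at d=2 via c·c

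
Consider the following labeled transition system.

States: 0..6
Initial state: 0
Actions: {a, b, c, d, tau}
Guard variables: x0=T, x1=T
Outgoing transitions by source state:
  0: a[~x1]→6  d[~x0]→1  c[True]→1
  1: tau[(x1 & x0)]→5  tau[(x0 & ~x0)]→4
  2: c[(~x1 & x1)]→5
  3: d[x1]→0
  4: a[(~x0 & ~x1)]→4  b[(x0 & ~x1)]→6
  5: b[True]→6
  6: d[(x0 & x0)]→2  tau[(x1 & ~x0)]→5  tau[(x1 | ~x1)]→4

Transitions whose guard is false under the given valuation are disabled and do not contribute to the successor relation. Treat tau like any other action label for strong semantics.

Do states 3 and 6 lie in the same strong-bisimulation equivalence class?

Bisimulation quotient by refinement:
  P[0] = {{0,1,2,3,4,5,6}}
  P[1] = {{0},{1},{2,4},{3},{5},{6}}
Fixed point at round 2; 6 class(es).
class of 3: {3}; class of 6: {6}

Answer: NOT BISIMILAR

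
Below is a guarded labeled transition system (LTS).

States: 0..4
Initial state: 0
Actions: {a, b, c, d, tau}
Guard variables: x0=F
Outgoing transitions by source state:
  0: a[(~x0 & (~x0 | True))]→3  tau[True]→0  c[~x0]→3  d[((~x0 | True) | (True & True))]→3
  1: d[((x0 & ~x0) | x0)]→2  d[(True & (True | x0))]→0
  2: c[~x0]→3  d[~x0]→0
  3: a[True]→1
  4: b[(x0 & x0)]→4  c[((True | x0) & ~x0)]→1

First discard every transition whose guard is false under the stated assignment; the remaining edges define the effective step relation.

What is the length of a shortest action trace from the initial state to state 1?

Layered search for 1:
  Layer 0: {0}
  Layer 1: {3}
  Layer 2: {1}
1 enters at depth 2; path a·a

Answer: 2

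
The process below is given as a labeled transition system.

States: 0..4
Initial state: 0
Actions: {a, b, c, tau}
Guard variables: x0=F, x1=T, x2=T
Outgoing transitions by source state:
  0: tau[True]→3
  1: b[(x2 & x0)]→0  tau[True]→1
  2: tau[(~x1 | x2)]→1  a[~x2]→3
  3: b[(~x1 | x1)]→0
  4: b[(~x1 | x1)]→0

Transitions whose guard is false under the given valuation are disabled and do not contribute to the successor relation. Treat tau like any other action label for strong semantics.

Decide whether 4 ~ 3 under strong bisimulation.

Answer: BISIMILAR

Analysis:
Refine partition for ~:
  round 0: {{0,1,2,3,4}}
  round 1: {{0,1,2},{3,4}}
  round 2: {{0},{1,2},{3,4}}
Fixed point at round 3; 3 class(es).
4∈{3,4}, 3∈{3,4}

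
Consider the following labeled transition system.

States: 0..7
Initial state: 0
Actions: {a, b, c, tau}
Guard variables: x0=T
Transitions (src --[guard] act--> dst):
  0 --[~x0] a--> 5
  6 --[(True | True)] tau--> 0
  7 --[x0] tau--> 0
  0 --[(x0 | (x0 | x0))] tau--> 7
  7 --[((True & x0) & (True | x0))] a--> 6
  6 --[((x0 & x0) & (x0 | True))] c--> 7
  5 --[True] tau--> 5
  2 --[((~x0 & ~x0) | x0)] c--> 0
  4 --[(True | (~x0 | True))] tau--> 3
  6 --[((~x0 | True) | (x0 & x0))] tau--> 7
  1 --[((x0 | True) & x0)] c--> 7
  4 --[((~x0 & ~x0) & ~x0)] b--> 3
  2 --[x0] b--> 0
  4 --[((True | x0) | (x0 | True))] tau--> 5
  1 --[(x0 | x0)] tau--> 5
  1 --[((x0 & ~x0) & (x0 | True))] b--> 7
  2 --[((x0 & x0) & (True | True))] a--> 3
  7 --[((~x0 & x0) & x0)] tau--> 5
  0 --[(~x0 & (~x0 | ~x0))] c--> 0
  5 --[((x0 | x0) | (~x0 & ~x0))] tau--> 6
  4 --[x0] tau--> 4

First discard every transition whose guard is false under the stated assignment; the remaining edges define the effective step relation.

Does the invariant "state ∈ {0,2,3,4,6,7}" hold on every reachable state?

Answer: INVARIANT HOLDS

Analysis:
Inv-set: {0,2,3,4,6,7}
Reachable = {0,6,7}
  0: safe
  6: safe
  7: safe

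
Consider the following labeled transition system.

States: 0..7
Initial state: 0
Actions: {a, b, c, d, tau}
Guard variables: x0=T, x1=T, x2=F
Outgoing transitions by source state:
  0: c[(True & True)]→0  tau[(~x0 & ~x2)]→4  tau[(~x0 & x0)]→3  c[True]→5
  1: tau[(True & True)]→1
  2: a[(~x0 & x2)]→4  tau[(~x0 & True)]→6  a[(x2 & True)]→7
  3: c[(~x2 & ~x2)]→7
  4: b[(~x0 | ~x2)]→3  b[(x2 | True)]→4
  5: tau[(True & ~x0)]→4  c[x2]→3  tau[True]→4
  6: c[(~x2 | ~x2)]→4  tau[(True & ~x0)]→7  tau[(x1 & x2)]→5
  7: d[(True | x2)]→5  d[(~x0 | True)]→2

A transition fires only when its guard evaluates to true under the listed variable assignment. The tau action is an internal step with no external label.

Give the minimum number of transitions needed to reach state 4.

Answer: 2

Working:
Layered search for 4:
  depth 0: {0}
  depth 1: {5}
  depth 2: {4}
4 enters at depth 2; path c·tau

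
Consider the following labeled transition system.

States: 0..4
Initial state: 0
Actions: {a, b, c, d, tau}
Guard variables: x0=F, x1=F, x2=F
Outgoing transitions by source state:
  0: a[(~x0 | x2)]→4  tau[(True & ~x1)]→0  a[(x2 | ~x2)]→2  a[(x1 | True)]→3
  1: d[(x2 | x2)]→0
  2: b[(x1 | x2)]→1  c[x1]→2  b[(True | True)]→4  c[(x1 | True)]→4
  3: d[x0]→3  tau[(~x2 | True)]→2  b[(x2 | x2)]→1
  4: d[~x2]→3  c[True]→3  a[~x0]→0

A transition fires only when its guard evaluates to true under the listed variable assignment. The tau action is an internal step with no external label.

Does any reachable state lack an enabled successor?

Answer: DEADLOCK-FREE

Trace:
Reach set: {0,2,3,4}
  0: a→2  a→3  a→4  tau→0  [4 exit(s)]
  2: b→4  c→4  [2 exit(s)]
  3: tau→2  [1 exit(s)]
  4: a→0  c→3  d→3  [3 exit(s)]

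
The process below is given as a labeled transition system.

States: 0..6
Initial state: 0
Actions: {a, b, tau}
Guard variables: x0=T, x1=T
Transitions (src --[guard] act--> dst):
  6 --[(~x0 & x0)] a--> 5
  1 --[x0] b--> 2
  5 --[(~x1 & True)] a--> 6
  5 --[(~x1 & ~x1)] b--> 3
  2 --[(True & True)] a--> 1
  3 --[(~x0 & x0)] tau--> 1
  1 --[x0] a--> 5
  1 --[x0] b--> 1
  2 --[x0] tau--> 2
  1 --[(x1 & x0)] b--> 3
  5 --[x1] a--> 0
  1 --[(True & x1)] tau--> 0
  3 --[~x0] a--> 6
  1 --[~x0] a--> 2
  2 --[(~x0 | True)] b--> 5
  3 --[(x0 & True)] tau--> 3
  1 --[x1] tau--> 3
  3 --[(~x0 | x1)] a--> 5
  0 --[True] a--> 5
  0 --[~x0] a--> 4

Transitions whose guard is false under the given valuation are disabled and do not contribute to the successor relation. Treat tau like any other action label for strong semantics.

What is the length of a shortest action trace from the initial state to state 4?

Breadth-first toward 4:
  Layer 0: {0}
  Layer 1: {5}
4 never appears.

Answer: UNREACHABLE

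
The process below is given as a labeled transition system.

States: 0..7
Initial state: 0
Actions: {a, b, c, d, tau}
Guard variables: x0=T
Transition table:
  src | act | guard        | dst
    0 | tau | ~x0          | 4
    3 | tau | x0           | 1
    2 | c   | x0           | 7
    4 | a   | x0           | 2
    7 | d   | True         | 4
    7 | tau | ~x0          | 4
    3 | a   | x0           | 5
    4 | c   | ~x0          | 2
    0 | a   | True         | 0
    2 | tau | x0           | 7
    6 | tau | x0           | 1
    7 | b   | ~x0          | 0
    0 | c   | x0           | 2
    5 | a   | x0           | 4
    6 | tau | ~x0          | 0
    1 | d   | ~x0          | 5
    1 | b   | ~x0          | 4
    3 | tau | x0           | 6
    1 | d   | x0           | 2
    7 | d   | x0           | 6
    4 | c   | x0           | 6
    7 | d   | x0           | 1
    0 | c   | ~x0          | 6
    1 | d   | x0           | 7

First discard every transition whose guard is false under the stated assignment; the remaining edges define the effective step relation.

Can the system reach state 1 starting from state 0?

Answer: REACHABLE

Trace:
After dropping false guards: 16 live edges.
depth 0: {0}
depth 1: {2}  cumulative {0,2}
depth 2: {7}  cumulative {0,2,7}
depth 3: {1,4,6}  cumulative {0,1,2,4,6,7}
Reach set: {0,1,2,4,6,7}
Path to 1: c·c·d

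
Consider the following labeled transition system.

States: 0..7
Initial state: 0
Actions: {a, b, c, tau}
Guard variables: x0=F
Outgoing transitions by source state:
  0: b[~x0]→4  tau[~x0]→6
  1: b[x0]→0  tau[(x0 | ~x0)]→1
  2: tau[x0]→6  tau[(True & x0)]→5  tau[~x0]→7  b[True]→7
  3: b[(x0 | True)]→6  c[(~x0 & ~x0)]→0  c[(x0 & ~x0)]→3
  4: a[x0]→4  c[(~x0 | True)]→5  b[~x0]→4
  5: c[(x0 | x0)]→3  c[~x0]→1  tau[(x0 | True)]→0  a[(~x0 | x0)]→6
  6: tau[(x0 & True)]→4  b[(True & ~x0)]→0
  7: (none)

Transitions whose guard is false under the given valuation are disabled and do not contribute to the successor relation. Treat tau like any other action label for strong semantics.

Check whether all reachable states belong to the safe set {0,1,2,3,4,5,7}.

Answer: INVARIANT VIOLATED at state 6

Trace:
Safe = {0,1,2,3,4,5,7}
Reachable = {0,1,4,5,6}
  0: safe
  1: safe
  4: safe
  5: safe
  6: VIOLATES
reach 6 via tau — violates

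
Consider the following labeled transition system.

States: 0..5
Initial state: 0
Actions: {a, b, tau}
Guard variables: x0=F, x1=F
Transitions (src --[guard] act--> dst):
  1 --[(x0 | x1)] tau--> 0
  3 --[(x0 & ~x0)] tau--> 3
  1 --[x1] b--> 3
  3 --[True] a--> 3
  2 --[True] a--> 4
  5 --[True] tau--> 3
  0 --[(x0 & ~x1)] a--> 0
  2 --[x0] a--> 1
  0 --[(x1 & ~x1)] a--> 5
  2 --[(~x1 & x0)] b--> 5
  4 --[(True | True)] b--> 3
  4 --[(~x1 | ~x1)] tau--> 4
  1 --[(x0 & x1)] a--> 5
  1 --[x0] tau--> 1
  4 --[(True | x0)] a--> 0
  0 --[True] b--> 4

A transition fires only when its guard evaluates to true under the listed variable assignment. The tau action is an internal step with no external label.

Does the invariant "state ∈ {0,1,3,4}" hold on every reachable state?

Allowed set {0,1,3,4}
Reachable = {0,3,4}
  0: safe
  3: safe
  4: safe

Answer: INVARIANT HOLDS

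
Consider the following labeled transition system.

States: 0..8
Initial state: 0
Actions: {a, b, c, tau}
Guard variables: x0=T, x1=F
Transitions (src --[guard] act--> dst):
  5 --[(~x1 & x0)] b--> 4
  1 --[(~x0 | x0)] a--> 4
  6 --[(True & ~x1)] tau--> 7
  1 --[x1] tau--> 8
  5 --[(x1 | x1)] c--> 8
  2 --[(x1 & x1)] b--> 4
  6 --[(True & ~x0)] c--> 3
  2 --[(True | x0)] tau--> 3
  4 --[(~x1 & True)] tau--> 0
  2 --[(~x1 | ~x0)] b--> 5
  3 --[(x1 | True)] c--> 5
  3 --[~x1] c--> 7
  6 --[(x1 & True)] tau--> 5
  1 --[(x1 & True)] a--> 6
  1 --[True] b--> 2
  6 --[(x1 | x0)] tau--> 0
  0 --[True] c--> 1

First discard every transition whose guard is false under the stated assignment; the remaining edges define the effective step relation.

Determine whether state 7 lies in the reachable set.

Guard filter leaves 11 enabled edge(s).
depth 0: {0}
depth 1: {1}  total {0,1}
depth 2: {2,4}  total {0,1,2,4}
depth 3: {3,5}  total {0,1,2,3,4,5}
depth 4: {7}  total {0,1,2,3,4,5,7}
R = {0,1,2,3,4,5,7}
Path to 7: c·b·tau·c

Answer: REACHABLE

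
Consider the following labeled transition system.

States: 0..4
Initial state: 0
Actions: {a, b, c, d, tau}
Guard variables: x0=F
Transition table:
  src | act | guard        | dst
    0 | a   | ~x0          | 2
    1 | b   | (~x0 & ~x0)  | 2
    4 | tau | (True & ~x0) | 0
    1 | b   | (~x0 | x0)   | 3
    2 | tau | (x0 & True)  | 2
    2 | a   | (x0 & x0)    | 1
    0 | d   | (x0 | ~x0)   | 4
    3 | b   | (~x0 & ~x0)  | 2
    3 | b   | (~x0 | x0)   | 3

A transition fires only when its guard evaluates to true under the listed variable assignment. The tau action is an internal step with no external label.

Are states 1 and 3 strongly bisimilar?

Answer: BISIMILAR

Working:
Refine partition for ~:
  P[0] = {{0,1,2,3,4}}
  P[1] = {{0},{1,3},{2},{4}}
Fixed point at round 2; 4 class(es).
[1]={1,3}  [3]={1,3}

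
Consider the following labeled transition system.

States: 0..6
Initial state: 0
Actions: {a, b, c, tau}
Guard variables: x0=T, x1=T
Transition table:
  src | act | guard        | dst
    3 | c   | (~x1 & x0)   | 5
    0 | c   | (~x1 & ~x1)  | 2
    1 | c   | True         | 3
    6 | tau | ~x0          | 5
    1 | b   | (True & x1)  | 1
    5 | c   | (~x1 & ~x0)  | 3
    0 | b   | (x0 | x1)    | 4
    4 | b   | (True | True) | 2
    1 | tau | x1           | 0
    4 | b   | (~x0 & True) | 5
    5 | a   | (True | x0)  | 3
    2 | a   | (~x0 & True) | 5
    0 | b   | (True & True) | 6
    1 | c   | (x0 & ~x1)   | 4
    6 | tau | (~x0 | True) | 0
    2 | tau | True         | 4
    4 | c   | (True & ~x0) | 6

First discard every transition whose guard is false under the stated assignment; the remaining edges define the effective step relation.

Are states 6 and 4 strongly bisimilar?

Compute ~ classes (split until stable):
  P[0] = {{0,1,2,3,4,5,6}}
  P[1] = {{0,4},{1},{2,6},{3},{5}}
  P[2] = {{0},{1},{2,6},{3},{4},{5}}
  P[3] = {{0},{1},{2},{3},{4},{5},{6}}
stable after 4 split(s): 7 block(s)
6∈{6}, 4∈{4}

Answer: NOT BISIMILAR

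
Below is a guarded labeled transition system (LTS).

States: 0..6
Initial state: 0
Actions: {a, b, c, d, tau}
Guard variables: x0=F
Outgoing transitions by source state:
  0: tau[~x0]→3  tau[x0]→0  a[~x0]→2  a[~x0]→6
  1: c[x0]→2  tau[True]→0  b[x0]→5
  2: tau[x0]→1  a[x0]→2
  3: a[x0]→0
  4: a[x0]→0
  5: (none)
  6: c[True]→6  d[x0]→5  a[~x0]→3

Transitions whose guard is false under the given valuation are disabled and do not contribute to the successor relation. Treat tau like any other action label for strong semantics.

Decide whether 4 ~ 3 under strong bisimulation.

Answer: BISIMILAR

Analysis:
Bisimulation quotient by refinement:
  round 0: {{0,1,2,3,4,5,6}}
  round 1: {{0},{1},{2,3,4,5},{6}}
stable after 2 split(s): 4 block(s)
[4]={2,3,4,5}  [3]={2,3,4,5}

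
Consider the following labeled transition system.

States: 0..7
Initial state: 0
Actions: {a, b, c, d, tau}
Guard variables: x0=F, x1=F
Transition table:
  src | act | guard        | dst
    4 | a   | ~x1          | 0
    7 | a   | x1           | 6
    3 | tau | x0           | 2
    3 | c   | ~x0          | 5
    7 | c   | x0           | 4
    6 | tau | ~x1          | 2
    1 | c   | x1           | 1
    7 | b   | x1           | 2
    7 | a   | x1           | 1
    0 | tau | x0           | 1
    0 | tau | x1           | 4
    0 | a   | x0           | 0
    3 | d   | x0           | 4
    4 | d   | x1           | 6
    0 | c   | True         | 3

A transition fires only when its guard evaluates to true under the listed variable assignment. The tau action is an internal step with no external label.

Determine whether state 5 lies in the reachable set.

Answer: REACHABLE

Trace:
Guard filter leaves 4 enabled edge(s).
depth 0: {0}
depth 1: {3}  now seen {0,3}
depth 2: {5}  now seen {0,3,5}
R = {0,3,5}
witness 5: c·c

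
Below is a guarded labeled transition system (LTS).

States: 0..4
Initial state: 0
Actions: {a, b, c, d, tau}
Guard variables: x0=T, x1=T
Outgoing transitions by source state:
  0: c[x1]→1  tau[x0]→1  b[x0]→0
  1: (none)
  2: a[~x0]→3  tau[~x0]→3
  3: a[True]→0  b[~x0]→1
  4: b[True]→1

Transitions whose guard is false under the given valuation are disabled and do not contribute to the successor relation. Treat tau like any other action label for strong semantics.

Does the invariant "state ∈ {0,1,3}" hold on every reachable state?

Answer: INVARIANT HOLDS

Working:
Safe = {0,1,3}
R = {0,1}
  0: safe
  1: safe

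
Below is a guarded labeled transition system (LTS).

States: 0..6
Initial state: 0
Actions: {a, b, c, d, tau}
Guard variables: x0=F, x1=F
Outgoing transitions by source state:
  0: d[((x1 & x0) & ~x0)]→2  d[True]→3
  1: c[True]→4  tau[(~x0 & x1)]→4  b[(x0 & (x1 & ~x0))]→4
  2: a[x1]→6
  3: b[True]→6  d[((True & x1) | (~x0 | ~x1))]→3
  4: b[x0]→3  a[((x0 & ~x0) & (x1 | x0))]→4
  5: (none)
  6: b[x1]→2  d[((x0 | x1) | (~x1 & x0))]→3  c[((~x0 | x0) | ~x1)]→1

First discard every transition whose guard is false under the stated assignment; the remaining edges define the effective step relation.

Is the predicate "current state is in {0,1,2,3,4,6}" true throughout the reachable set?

Answer: INVARIANT HOLDS

Trace:
Inv-set: {0,1,2,3,4,6}
Reachable = {0,1,3,4,6}
  0: ok
  1: ok
  3: ok
  4: ok
  6: ok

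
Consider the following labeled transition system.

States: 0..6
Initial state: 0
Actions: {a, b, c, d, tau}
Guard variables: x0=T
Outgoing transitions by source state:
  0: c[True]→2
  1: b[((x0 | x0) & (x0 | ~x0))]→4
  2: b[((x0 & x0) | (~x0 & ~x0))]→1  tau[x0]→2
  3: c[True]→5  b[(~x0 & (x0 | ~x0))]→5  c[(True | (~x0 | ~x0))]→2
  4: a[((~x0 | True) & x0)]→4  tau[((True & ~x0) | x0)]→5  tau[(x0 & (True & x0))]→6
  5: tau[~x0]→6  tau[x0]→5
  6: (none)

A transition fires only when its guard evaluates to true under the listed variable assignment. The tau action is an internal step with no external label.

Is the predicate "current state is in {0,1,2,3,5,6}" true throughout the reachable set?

Answer: INVARIANT VIOLATED at state 4

Trace:
Safe = {0,1,2,3,5,6}
R = {0,1,2,4,5,6}
  0: ✓
  1: ✓
  2: ✓
  4: VIOLATES
  5: ✓
  6: ✓
counterexample path to 4: c·b·b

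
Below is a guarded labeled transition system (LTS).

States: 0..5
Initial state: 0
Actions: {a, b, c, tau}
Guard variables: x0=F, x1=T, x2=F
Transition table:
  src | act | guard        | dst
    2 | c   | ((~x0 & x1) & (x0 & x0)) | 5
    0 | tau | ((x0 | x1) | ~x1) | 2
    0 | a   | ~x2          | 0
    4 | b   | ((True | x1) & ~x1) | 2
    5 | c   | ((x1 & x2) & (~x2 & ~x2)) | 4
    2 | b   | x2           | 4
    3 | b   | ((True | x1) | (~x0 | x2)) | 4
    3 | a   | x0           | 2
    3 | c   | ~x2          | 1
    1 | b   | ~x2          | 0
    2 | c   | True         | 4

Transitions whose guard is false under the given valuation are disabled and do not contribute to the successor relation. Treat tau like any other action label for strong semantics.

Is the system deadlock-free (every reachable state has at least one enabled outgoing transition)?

Answer: DEADLOCK at state 4

Working:
R = {0,2,4}
  0: a→0  tau→2  [2 exit(s)]
  2: c→4  [1 exit(s)]
  4: ∅  [no exit]
trace reaching 4: tau·c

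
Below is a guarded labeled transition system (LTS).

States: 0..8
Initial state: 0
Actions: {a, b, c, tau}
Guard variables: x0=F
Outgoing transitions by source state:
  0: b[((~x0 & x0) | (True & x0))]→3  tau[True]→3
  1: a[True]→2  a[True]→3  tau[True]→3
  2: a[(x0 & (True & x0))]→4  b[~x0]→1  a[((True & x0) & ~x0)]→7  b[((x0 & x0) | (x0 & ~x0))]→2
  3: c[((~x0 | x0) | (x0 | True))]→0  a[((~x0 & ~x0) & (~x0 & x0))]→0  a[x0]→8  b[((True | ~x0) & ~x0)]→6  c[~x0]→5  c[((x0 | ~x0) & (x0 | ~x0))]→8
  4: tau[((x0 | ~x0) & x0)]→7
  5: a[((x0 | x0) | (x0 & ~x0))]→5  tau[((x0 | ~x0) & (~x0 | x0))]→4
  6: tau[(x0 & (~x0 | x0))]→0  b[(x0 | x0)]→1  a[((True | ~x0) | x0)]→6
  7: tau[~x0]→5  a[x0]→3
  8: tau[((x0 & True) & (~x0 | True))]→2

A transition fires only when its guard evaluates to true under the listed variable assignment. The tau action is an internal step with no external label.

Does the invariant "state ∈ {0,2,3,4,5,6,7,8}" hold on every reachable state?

Answer: INVARIANT HOLDS

Trace:
Safe = {0,2,3,4,5,6,7,8}
Reach set: {0,3,4,5,6,8}
  0: ✓
  3: ✓
  4: ✓
  5: ✓
  6: ✓
  8: ✓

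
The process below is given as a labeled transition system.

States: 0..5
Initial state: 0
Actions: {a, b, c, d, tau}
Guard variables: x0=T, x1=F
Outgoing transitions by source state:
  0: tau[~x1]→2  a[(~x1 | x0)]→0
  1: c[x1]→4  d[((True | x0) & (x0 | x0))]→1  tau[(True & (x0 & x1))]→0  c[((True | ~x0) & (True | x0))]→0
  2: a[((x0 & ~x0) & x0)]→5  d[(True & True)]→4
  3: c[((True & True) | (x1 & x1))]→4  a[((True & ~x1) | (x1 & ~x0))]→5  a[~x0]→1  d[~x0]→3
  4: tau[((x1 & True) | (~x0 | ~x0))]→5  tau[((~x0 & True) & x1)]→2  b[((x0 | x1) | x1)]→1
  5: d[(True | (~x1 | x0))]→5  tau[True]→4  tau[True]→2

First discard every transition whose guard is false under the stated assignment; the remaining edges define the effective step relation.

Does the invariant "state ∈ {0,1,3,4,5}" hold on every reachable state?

Answer: INVARIANT VIOLATED at state 2

Trace:
Safe = {0,1,3,4,5}
Reachable = {0,1,2,4}
  0: ok
  1: ok
  2: VIOLATES
  4: ok
witness against invariant: tau → 2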